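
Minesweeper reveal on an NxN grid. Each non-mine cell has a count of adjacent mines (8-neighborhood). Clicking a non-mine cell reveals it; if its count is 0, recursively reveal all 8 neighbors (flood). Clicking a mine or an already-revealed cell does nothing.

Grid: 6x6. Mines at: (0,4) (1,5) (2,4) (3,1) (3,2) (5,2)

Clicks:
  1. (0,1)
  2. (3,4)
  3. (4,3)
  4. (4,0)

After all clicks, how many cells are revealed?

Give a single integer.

Click 1 (0,1) count=0: revealed 12 new [(0,0) (0,1) (0,2) (0,3) (1,0) (1,1) (1,2) (1,3) (2,0) (2,1) (2,2) (2,3)] -> total=12
Click 2 (3,4) count=1: revealed 1 new [(3,4)] -> total=13
Click 3 (4,3) count=2: revealed 1 new [(4,3)] -> total=14
Click 4 (4,0) count=1: revealed 1 new [(4,0)] -> total=15

Answer: 15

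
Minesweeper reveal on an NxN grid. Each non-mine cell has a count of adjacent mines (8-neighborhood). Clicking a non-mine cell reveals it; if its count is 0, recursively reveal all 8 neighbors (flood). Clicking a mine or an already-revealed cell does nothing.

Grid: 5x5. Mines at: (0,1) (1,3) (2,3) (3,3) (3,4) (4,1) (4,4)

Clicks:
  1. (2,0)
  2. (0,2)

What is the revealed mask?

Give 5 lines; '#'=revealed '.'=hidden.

Click 1 (2,0) count=0: revealed 9 new [(1,0) (1,1) (1,2) (2,0) (2,1) (2,2) (3,0) (3,1) (3,2)] -> total=9
Click 2 (0,2) count=2: revealed 1 new [(0,2)] -> total=10

Answer: ..#..
###..
###..
###..
.....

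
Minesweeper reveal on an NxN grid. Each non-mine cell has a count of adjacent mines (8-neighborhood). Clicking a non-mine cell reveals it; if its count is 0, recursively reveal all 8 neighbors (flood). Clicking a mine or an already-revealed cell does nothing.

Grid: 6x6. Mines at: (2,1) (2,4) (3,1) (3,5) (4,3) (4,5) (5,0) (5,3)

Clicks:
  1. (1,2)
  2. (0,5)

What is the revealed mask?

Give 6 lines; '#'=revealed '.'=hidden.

Answer: ######
######
......
......
......
......

Derivation:
Click 1 (1,2) count=1: revealed 1 new [(1,2)] -> total=1
Click 2 (0,5) count=0: revealed 11 new [(0,0) (0,1) (0,2) (0,3) (0,4) (0,5) (1,0) (1,1) (1,3) (1,4) (1,5)] -> total=12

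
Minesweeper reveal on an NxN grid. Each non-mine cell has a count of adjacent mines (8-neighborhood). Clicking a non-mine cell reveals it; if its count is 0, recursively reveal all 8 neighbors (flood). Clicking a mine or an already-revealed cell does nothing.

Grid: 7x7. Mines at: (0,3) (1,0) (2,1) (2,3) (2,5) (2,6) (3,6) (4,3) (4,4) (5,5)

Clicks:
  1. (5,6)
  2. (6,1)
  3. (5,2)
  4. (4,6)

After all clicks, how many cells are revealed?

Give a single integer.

Answer: 18

Derivation:
Click 1 (5,6) count=1: revealed 1 new [(5,6)] -> total=1
Click 2 (6,1) count=0: revealed 16 new [(3,0) (3,1) (3,2) (4,0) (4,1) (4,2) (5,0) (5,1) (5,2) (5,3) (5,4) (6,0) (6,1) (6,2) (6,3) (6,4)] -> total=17
Click 3 (5,2) count=1: revealed 0 new [(none)] -> total=17
Click 4 (4,6) count=2: revealed 1 new [(4,6)] -> total=18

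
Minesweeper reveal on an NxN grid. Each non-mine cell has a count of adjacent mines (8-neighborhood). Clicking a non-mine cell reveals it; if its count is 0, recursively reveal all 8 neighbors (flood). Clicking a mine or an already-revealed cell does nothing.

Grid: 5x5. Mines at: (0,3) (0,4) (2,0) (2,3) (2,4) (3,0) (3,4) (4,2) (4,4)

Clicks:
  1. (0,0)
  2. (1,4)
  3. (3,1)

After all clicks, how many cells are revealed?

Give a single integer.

Answer: 8

Derivation:
Click 1 (0,0) count=0: revealed 6 new [(0,0) (0,1) (0,2) (1,0) (1,1) (1,2)] -> total=6
Click 2 (1,4) count=4: revealed 1 new [(1,4)] -> total=7
Click 3 (3,1) count=3: revealed 1 new [(3,1)] -> total=8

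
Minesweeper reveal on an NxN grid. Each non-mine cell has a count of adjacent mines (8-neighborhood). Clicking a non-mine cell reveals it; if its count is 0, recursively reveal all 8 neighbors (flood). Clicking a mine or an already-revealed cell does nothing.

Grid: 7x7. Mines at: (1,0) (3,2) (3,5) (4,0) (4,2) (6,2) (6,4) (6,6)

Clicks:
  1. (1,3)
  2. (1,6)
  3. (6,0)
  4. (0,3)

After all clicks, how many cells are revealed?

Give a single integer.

Click 1 (1,3) count=0: revealed 18 new [(0,1) (0,2) (0,3) (0,4) (0,5) (0,6) (1,1) (1,2) (1,3) (1,4) (1,5) (1,6) (2,1) (2,2) (2,3) (2,4) (2,5) (2,6)] -> total=18
Click 2 (1,6) count=0: revealed 0 new [(none)] -> total=18
Click 3 (6,0) count=0: revealed 4 new [(5,0) (5,1) (6,0) (6,1)] -> total=22
Click 4 (0,3) count=0: revealed 0 new [(none)] -> total=22

Answer: 22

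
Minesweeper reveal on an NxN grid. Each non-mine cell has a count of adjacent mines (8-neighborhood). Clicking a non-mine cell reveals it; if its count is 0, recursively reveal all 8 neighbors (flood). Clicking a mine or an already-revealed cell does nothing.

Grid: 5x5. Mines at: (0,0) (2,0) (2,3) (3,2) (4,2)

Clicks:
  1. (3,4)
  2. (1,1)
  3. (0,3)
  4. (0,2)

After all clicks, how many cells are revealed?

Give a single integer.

Click 1 (3,4) count=1: revealed 1 new [(3,4)] -> total=1
Click 2 (1,1) count=2: revealed 1 new [(1,1)] -> total=2
Click 3 (0,3) count=0: revealed 7 new [(0,1) (0,2) (0,3) (0,4) (1,2) (1,3) (1,4)] -> total=9
Click 4 (0,2) count=0: revealed 0 new [(none)] -> total=9

Answer: 9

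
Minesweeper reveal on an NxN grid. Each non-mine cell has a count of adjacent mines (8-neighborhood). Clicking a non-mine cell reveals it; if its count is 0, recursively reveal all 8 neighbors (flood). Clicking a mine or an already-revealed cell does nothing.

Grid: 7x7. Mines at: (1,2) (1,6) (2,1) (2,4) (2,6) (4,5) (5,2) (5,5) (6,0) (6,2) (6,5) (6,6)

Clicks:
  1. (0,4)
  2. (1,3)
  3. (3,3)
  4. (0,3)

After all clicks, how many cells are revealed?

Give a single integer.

Answer: 7

Derivation:
Click 1 (0,4) count=0: revealed 6 new [(0,3) (0,4) (0,5) (1,3) (1,4) (1,5)] -> total=6
Click 2 (1,3) count=2: revealed 0 new [(none)] -> total=6
Click 3 (3,3) count=1: revealed 1 new [(3,3)] -> total=7
Click 4 (0,3) count=1: revealed 0 new [(none)] -> total=7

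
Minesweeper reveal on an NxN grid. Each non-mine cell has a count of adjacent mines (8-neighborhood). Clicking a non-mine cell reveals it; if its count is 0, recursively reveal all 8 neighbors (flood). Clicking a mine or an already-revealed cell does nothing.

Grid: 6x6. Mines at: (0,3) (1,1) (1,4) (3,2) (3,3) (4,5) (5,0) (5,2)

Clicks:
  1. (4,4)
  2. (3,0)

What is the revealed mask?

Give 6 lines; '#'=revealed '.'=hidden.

Click 1 (4,4) count=2: revealed 1 new [(4,4)] -> total=1
Click 2 (3,0) count=0: revealed 6 new [(2,0) (2,1) (3,0) (3,1) (4,0) (4,1)] -> total=7

Answer: ......
......
##....
##....
##..#.
......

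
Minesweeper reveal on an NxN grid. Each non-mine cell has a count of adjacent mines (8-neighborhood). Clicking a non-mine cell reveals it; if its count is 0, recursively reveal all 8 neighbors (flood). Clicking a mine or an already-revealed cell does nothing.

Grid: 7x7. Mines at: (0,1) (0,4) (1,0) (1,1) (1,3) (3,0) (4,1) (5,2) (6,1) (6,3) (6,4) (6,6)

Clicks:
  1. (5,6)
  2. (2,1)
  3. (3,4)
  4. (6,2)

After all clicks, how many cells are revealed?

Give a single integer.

Answer: 26

Derivation:
Click 1 (5,6) count=1: revealed 1 new [(5,6)] -> total=1
Click 2 (2,1) count=3: revealed 1 new [(2,1)] -> total=2
Click 3 (3,4) count=0: revealed 23 new [(0,5) (0,6) (1,4) (1,5) (1,6) (2,2) (2,3) (2,4) (2,5) (2,6) (3,2) (3,3) (3,4) (3,5) (3,6) (4,2) (4,3) (4,4) (4,5) (4,6) (5,3) (5,4) (5,5)] -> total=25
Click 4 (6,2) count=3: revealed 1 new [(6,2)] -> total=26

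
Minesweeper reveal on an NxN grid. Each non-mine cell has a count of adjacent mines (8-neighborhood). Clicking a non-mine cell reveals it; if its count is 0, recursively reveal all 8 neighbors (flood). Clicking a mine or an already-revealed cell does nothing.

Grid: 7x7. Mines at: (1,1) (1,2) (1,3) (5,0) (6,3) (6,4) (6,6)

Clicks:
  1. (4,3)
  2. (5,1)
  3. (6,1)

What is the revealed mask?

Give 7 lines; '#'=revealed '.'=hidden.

Click 1 (4,3) count=0: revealed 33 new [(0,4) (0,5) (0,6) (1,4) (1,5) (1,6) (2,0) (2,1) (2,2) (2,3) (2,4) (2,5) (2,6) (3,0) (3,1) (3,2) (3,3) (3,4) (3,5) (3,6) (4,0) (4,1) (4,2) (4,3) (4,4) (4,5) (4,6) (5,1) (5,2) (5,3) (5,4) (5,5) (5,6)] -> total=33
Click 2 (5,1) count=1: revealed 0 new [(none)] -> total=33
Click 3 (6,1) count=1: revealed 1 new [(6,1)] -> total=34

Answer: ....###
....###
#######
#######
#######
.######
.#.....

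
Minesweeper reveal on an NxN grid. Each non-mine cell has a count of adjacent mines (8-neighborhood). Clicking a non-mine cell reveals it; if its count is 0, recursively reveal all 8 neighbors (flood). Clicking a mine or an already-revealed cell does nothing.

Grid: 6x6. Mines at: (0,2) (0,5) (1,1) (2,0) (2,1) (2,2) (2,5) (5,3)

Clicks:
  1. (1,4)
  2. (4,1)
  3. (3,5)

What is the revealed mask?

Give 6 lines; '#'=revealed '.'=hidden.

Answer: ......
....#.
......
###..#
###...
###...

Derivation:
Click 1 (1,4) count=2: revealed 1 new [(1,4)] -> total=1
Click 2 (4,1) count=0: revealed 9 new [(3,0) (3,1) (3,2) (4,0) (4,1) (4,2) (5,0) (5,1) (5,2)] -> total=10
Click 3 (3,5) count=1: revealed 1 new [(3,5)] -> total=11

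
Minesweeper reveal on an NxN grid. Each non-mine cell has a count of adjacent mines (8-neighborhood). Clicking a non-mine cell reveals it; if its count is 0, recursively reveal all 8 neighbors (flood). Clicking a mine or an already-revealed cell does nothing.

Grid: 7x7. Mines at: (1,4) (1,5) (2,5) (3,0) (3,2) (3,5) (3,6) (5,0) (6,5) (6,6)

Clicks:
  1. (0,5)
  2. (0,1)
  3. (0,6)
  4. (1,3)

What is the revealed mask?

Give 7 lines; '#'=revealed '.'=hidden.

Click 1 (0,5) count=2: revealed 1 new [(0,5)] -> total=1
Click 2 (0,1) count=0: revealed 12 new [(0,0) (0,1) (0,2) (0,3) (1,0) (1,1) (1,2) (1,3) (2,0) (2,1) (2,2) (2,3)] -> total=13
Click 3 (0,6) count=1: revealed 1 new [(0,6)] -> total=14
Click 4 (1,3) count=1: revealed 0 new [(none)] -> total=14

Answer: ####.##
####...
####...
.......
.......
.......
.......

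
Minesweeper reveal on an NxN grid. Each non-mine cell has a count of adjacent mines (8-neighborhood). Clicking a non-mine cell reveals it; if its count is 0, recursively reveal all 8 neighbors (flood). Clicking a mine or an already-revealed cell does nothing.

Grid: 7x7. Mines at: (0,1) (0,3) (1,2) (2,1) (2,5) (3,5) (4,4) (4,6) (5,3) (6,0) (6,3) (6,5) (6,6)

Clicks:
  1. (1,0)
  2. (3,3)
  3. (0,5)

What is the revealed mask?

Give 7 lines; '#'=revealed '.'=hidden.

Answer: ....###
#...###
.......
...#...
.......
.......
.......

Derivation:
Click 1 (1,0) count=2: revealed 1 new [(1,0)] -> total=1
Click 2 (3,3) count=1: revealed 1 new [(3,3)] -> total=2
Click 3 (0,5) count=0: revealed 6 new [(0,4) (0,5) (0,6) (1,4) (1,5) (1,6)] -> total=8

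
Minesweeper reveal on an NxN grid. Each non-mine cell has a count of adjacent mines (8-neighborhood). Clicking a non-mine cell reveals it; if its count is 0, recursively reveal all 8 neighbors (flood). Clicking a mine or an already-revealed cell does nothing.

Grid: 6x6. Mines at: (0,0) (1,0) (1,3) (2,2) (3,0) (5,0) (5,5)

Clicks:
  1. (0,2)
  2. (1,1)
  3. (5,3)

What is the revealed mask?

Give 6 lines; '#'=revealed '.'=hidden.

Answer: ..#.##
.#..##
...###
.#####
.#####
.####.

Derivation:
Click 1 (0,2) count=1: revealed 1 new [(0,2)] -> total=1
Click 2 (1,1) count=3: revealed 1 new [(1,1)] -> total=2
Click 3 (5,3) count=0: revealed 21 new [(0,4) (0,5) (1,4) (1,5) (2,3) (2,4) (2,5) (3,1) (3,2) (3,3) (3,4) (3,5) (4,1) (4,2) (4,3) (4,4) (4,5) (5,1) (5,2) (5,3) (5,4)] -> total=23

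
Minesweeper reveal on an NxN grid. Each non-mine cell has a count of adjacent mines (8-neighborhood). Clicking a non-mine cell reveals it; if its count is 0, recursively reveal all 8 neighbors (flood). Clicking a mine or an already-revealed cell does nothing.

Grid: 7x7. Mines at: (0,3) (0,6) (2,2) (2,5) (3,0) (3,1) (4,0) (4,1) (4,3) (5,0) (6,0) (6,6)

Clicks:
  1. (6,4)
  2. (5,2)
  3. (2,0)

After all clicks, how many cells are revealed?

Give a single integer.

Click 1 (6,4) count=0: revealed 10 new [(5,1) (5,2) (5,3) (5,4) (5,5) (6,1) (6,2) (6,3) (6,4) (6,5)] -> total=10
Click 2 (5,2) count=2: revealed 0 new [(none)] -> total=10
Click 3 (2,0) count=2: revealed 1 new [(2,0)] -> total=11

Answer: 11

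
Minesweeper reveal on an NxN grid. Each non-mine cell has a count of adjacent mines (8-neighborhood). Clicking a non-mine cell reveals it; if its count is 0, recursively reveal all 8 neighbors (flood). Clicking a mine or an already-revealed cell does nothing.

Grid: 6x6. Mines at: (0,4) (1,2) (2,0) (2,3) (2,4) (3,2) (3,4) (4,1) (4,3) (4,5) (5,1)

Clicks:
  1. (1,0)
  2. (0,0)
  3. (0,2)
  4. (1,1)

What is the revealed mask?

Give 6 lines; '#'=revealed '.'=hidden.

Answer: ###...
##....
......
......
......
......

Derivation:
Click 1 (1,0) count=1: revealed 1 new [(1,0)] -> total=1
Click 2 (0,0) count=0: revealed 3 new [(0,0) (0,1) (1,1)] -> total=4
Click 3 (0,2) count=1: revealed 1 new [(0,2)] -> total=5
Click 4 (1,1) count=2: revealed 0 new [(none)] -> total=5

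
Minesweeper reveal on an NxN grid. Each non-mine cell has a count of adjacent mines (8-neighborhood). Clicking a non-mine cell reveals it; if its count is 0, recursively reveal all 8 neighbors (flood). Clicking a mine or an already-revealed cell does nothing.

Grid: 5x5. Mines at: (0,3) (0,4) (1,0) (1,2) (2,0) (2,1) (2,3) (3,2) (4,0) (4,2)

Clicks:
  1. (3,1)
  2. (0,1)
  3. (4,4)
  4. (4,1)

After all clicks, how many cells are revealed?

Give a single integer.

Answer: 7

Derivation:
Click 1 (3,1) count=5: revealed 1 new [(3,1)] -> total=1
Click 2 (0,1) count=2: revealed 1 new [(0,1)] -> total=2
Click 3 (4,4) count=0: revealed 4 new [(3,3) (3,4) (4,3) (4,4)] -> total=6
Click 4 (4,1) count=3: revealed 1 new [(4,1)] -> total=7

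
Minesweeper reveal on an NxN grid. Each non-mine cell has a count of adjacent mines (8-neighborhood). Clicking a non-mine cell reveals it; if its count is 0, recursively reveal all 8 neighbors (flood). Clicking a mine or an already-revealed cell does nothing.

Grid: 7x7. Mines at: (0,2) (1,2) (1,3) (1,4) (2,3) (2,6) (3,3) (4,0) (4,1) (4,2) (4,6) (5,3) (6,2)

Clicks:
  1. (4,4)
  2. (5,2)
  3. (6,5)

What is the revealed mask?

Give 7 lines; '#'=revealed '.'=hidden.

Click 1 (4,4) count=2: revealed 1 new [(4,4)] -> total=1
Click 2 (5,2) count=4: revealed 1 new [(5,2)] -> total=2
Click 3 (6,5) count=0: revealed 6 new [(5,4) (5,5) (5,6) (6,4) (6,5) (6,6)] -> total=8

Answer: .......
.......
.......
.......
....#..
..#.###
....###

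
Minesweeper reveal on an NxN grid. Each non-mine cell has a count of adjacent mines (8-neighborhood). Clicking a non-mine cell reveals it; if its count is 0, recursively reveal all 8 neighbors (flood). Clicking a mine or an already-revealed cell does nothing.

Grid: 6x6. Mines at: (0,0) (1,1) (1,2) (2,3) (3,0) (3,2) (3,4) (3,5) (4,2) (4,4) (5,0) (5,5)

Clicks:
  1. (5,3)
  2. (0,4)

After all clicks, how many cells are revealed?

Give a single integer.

Answer: 9

Derivation:
Click 1 (5,3) count=2: revealed 1 new [(5,3)] -> total=1
Click 2 (0,4) count=0: revealed 8 new [(0,3) (0,4) (0,5) (1,3) (1,4) (1,5) (2,4) (2,5)] -> total=9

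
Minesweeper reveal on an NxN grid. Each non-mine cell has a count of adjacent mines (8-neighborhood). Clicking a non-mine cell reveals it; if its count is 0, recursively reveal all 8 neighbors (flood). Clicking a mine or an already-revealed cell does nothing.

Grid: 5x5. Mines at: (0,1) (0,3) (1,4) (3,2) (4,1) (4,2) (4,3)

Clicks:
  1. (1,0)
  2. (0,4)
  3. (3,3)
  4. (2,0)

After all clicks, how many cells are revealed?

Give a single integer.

Click 1 (1,0) count=1: revealed 1 new [(1,0)] -> total=1
Click 2 (0,4) count=2: revealed 1 new [(0,4)] -> total=2
Click 3 (3,3) count=3: revealed 1 new [(3,3)] -> total=3
Click 4 (2,0) count=0: revealed 5 new [(1,1) (2,0) (2,1) (3,0) (3,1)] -> total=8

Answer: 8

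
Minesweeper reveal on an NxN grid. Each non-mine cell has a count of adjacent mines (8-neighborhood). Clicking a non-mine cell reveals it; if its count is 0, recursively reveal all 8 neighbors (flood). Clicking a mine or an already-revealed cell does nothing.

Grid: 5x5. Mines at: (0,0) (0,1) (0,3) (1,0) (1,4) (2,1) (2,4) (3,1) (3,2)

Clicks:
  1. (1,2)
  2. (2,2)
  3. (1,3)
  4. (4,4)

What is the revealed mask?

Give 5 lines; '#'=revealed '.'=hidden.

Click 1 (1,2) count=3: revealed 1 new [(1,2)] -> total=1
Click 2 (2,2) count=3: revealed 1 new [(2,2)] -> total=2
Click 3 (1,3) count=3: revealed 1 new [(1,3)] -> total=3
Click 4 (4,4) count=0: revealed 4 new [(3,3) (3,4) (4,3) (4,4)] -> total=7

Answer: .....
..##.
..#..
...##
...##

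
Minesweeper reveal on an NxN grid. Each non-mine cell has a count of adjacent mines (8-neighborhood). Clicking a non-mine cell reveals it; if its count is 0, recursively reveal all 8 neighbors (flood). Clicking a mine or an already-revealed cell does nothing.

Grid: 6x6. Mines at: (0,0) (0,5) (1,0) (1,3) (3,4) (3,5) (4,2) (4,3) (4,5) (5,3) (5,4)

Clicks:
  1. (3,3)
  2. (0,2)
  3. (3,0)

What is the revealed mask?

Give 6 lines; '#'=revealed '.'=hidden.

Click 1 (3,3) count=3: revealed 1 new [(3,3)] -> total=1
Click 2 (0,2) count=1: revealed 1 new [(0,2)] -> total=2
Click 3 (3,0) count=0: revealed 8 new [(2,0) (2,1) (3,0) (3,1) (4,0) (4,1) (5,0) (5,1)] -> total=10

Answer: ..#...
......
##....
##.#..
##....
##....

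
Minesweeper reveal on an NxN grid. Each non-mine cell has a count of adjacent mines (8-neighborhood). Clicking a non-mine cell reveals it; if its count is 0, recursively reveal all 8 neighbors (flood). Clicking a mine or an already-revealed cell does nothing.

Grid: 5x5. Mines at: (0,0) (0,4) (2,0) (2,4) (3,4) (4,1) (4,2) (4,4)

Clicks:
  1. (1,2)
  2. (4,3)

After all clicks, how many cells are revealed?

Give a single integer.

Answer: 13

Derivation:
Click 1 (1,2) count=0: revealed 12 new [(0,1) (0,2) (0,3) (1,1) (1,2) (1,3) (2,1) (2,2) (2,3) (3,1) (3,2) (3,3)] -> total=12
Click 2 (4,3) count=3: revealed 1 new [(4,3)] -> total=13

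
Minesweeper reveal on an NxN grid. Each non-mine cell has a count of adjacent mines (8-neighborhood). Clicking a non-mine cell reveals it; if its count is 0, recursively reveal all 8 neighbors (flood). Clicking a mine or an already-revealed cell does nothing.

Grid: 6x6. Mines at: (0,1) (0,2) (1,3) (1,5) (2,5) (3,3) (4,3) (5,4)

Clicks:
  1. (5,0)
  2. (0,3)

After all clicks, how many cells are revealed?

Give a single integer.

Answer: 16

Derivation:
Click 1 (5,0) count=0: revealed 15 new [(1,0) (1,1) (1,2) (2,0) (2,1) (2,2) (3,0) (3,1) (3,2) (4,0) (4,1) (4,2) (5,0) (5,1) (5,2)] -> total=15
Click 2 (0,3) count=2: revealed 1 new [(0,3)] -> total=16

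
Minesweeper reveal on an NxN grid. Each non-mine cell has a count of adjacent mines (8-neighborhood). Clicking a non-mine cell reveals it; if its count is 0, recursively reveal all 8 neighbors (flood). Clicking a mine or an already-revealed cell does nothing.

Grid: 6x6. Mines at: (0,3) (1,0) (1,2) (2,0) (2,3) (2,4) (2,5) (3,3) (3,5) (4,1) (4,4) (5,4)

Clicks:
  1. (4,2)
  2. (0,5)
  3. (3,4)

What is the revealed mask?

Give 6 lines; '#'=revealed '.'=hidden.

Click 1 (4,2) count=2: revealed 1 new [(4,2)] -> total=1
Click 2 (0,5) count=0: revealed 4 new [(0,4) (0,5) (1,4) (1,5)] -> total=5
Click 3 (3,4) count=6: revealed 1 new [(3,4)] -> total=6

Answer: ....##
....##
......
....#.
..#...
......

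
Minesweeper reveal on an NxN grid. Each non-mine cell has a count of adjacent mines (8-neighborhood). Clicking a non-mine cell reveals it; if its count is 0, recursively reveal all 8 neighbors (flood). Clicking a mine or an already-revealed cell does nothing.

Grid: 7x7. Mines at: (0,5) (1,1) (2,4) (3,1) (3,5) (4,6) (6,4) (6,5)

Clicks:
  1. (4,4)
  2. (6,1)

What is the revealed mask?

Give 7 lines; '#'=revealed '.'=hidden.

Click 1 (4,4) count=1: revealed 1 new [(4,4)] -> total=1
Click 2 (6,1) count=0: revealed 16 new [(3,2) (3,3) (3,4) (4,0) (4,1) (4,2) (4,3) (5,0) (5,1) (5,2) (5,3) (5,4) (6,0) (6,1) (6,2) (6,3)] -> total=17

Answer: .......
.......
.......
..###..
#####..
#####..
####...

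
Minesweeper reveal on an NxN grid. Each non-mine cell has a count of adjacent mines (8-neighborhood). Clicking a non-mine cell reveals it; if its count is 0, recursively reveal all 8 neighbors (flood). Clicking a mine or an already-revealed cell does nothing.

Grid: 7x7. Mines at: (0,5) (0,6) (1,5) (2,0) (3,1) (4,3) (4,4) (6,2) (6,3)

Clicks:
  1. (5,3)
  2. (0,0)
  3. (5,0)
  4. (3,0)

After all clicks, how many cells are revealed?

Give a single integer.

Answer: 25

Derivation:
Click 1 (5,3) count=4: revealed 1 new [(5,3)] -> total=1
Click 2 (0,0) count=0: revealed 17 new [(0,0) (0,1) (0,2) (0,3) (0,4) (1,0) (1,1) (1,2) (1,3) (1,4) (2,1) (2,2) (2,3) (2,4) (3,2) (3,3) (3,4)] -> total=18
Click 3 (5,0) count=0: revealed 6 new [(4,0) (4,1) (5,0) (5,1) (6,0) (6,1)] -> total=24
Click 4 (3,0) count=2: revealed 1 new [(3,0)] -> total=25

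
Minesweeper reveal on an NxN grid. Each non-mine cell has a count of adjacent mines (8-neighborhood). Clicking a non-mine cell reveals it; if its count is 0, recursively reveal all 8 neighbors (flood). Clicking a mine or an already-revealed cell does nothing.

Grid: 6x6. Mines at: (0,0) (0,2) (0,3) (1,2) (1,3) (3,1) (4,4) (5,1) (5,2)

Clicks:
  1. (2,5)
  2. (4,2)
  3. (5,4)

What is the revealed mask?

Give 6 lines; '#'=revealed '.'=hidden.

Click 1 (2,5) count=0: revealed 8 new [(0,4) (0,5) (1,4) (1,5) (2,4) (2,5) (3,4) (3,5)] -> total=8
Click 2 (4,2) count=3: revealed 1 new [(4,2)] -> total=9
Click 3 (5,4) count=1: revealed 1 new [(5,4)] -> total=10

Answer: ....##
....##
....##
....##
..#...
....#.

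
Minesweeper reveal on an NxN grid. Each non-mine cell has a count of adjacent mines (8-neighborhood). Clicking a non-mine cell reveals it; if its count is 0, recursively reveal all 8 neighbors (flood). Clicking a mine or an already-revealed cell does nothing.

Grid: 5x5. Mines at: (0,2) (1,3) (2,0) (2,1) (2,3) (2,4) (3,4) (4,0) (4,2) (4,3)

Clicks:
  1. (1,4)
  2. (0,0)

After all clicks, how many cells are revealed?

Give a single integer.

Answer: 5

Derivation:
Click 1 (1,4) count=3: revealed 1 new [(1,4)] -> total=1
Click 2 (0,0) count=0: revealed 4 new [(0,0) (0,1) (1,0) (1,1)] -> total=5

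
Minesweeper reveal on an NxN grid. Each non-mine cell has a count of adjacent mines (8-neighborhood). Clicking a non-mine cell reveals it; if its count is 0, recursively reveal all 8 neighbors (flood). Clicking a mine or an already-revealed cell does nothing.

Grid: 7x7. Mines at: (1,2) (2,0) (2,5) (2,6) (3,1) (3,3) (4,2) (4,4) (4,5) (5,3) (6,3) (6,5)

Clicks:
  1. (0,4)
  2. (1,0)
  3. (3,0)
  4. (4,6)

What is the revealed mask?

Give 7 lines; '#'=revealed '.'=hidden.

Click 1 (0,4) count=0: revealed 8 new [(0,3) (0,4) (0,5) (0,6) (1,3) (1,4) (1,5) (1,6)] -> total=8
Click 2 (1,0) count=1: revealed 1 new [(1,0)] -> total=9
Click 3 (3,0) count=2: revealed 1 new [(3,0)] -> total=10
Click 4 (4,6) count=1: revealed 1 new [(4,6)] -> total=11

Answer: ...####
#..####
.......
#......
......#
.......
.......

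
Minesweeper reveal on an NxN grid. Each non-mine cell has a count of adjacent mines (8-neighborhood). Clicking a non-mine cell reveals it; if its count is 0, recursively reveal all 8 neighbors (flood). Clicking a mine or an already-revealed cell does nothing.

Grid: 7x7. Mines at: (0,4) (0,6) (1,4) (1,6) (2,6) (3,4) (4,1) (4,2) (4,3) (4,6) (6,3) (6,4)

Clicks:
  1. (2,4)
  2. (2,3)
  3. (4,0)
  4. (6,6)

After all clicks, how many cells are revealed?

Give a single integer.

Click 1 (2,4) count=2: revealed 1 new [(2,4)] -> total=1
Click 2 (2,3) count=2: revealed 1 new [(2,3)] -> total=2
Click 3 (4,0) count=1: revealed 1 new [(4,0)] -> total=3
Click 4 (6,6) count=0: revealed 4 new [(5,5) (5,6) (6,5) (6,6)] -> total=7

Answer: 7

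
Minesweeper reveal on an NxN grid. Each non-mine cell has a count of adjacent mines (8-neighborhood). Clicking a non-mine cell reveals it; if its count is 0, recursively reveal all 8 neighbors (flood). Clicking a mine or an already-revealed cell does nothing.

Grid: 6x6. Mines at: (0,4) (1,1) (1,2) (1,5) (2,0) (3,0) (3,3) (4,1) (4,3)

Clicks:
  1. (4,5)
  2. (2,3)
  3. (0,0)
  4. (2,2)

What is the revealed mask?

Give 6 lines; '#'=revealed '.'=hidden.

Answer: #.....
......
..####
....##
....##
....##

Derivation:
Click 1 (4,5) count=0: revealed 8 new [(2,4) (2,5) (3,4) (3,5) (4,4) (4,5) (5,4) (5,5)] -> total=8
Click 2 (2,3) count=2: revealed 1 new [(2,3)] -> total=9
Click 3 (0,0) count=1: revealed 1 new [(0,0)] -> total=10
Click 4 (2,2) count=3: revealed 1 new [(2,2)] -> total=11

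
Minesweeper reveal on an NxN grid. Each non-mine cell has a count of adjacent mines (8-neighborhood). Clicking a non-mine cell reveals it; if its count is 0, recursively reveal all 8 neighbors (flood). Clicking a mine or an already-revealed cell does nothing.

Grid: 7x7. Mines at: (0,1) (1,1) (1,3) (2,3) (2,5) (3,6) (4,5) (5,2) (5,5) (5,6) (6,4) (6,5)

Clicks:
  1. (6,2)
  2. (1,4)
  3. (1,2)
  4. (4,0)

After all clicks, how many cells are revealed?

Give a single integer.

Answer: 16

Derivation:
Click 1 (6,2) count=1: revealed 1 new [(6,2)] -> total=1
Click 2 (1,4) count=3: revealed 1 new [(1,4)] -> total=2
Click 3 (1,2) count=4: revealed 1 new [(1,2)] -> total=3
Click 4 (4,0) count=0: revealed 13 new [(2,0) (2,1) (2,2) (3,0) (3,1) (3,2) (4,0) (4,1) (4,2) (5,0) (5,1) (6,0) (6,1)] -> total=16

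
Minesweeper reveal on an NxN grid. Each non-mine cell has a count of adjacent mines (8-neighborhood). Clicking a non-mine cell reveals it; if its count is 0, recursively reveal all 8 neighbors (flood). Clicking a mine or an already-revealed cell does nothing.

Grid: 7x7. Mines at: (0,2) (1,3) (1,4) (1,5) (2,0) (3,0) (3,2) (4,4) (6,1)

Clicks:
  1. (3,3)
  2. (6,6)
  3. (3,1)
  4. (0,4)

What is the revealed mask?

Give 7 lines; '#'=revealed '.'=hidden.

Click 1 (3,3) count=2: revealed 1 new [(3,3)] -> total=1
Click 2 (6,6) count=0: revealed 16 new [(2,5) (2,6) (3,5) (3,6) (4,5) (4,6) (5,2) (5,3) (5,4) (5,5) (5,6) (6,2) (6,3) (6,4) (6,5) (6,6)] -> total=17
Click 3 (3,1) count=3: revealed 1 new [(3,1)] -> total=18
Click 4 (0,4) count=3: revealed 1 new [(0,4)] -> total=19

Answer: ....#..
.......
.....##
.#.#.##
.....##
..#####
..#####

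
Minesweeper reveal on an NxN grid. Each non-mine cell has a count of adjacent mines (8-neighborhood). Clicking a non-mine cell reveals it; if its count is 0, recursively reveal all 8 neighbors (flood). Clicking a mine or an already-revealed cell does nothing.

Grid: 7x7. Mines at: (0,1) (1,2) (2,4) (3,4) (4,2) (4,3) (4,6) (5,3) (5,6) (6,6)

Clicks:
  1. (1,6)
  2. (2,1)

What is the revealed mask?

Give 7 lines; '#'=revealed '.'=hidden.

Click 1 (1,6) count=0: revealed 12 new [(0,3) (0,4) (0,5) (0,6) (1,3) (1,4) (1,5) (1,6) (2,5) (2,6) (3,5) (3,6)] -> total=12
Click 2 (2,1) count=1: revealed 1 new [(2,1)] -> total=13

Answer: ...####
...####
.#...##
.....##
.......
.......
.......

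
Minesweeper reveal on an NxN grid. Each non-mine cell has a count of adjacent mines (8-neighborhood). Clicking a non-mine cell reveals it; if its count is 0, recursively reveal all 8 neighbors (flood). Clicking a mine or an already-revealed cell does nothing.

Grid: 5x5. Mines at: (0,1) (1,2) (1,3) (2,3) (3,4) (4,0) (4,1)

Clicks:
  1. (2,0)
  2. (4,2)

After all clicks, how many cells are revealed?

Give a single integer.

Click 1 (2,0) count=0: revealed 6 new [(1,0) (1,1) (2,0) (2,1) (3,0) (3,1)] -> total=6
Click 2 (4,2) count=1: revealed 1 new [(4,2)] -> total=7

Answer: 7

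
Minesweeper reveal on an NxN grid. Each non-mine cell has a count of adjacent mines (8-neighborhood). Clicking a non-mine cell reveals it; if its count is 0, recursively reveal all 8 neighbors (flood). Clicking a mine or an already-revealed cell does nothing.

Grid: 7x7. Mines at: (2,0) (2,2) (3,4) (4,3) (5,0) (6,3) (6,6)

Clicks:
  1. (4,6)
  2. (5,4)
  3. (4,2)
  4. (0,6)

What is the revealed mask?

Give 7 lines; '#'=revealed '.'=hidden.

Answer: #######
#######
...####
.....##
..#..##
....###
.......

Derivation:
Click 1 (4,6) count=0: revealed 24 new [(0,0) (0,1) (0,2) (0,3) (0,4) (0,5) (0,6) (1,0) (1,1) (1,2) (1,3) (1,4) (1,5) (1,6) (2,3) (2,4) (2,5) (2,6) (3,5) (3,6) (4,5) (4,6) (5,5) (5,6)] -> total=24
Click 2 (5,4) count=2: revealed 1 new [(5,4)] -> total=25
Click 3 (4,2) count=1: revealed 1 new [(4,2)] -> total=26
Click 4 (0,6) count=0: revealed 0 new [(none)] -> total=26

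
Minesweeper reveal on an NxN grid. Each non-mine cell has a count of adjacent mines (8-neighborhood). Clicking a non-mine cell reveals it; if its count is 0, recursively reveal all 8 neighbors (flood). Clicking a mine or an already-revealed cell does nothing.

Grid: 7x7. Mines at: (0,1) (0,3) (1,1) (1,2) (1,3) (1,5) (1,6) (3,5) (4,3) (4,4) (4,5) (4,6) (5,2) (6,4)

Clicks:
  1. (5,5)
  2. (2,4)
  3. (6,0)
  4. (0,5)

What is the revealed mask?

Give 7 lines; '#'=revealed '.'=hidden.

Answer: .....#.
.......
###.#..
###....
###....
##...#.
##.....

Derivation:
Click 1 (5,5) count=4: revealed 1 new [(5,5)] -> total=1
Click 2 (2,4) count=3: revealed 1 new [(2,4)] -> total=2
Click 3 (6,0) count=0: revealed 13 new [(2,0) (2,1) (2,2) (3,0) (3,1) (3,2) (4,0) (4,1) (4,2) (5,0) (5,1) (6,0) (6,1)] -> total=15
Click 4 (0,5) count=2: revealed 1 new [(0,5)] -> total=16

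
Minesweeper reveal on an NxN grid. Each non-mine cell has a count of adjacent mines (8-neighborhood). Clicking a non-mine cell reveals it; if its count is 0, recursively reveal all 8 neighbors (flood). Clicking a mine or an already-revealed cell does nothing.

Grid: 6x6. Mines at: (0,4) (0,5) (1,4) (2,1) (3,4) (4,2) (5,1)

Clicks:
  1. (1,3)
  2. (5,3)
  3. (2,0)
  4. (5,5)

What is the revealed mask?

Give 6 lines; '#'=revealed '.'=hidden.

Answer: ......
...#..
#.....
......
...###
...###

Derivation:
Click 1 (1,3) count=2: revealed 1 new [(1,3)] -> total=1
Click 2 (5,3) count=1: revealed 1 new [(5,3)] -> total=2
Click 3 (2,0) count=1: revealed 1 new [(2,0)] -> total=3
Click 4 (5,5) count=0: revealed 5 new [(4,3) (4,4) (4,5) (5,4) (5,5)] -> total=8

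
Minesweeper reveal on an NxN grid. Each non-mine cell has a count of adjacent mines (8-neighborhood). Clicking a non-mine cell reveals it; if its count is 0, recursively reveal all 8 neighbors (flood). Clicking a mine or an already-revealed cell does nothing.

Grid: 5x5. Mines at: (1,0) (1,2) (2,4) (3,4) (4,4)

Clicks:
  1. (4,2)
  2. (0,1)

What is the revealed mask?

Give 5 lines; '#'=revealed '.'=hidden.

Answer: .#...
.....
####.
####.
####.

Derivation:
Click 1 (4,2) count=0: revealed 12 new [(2,0) (2,1) (2,2) (2,3) (3,0) (3,1) (3,2) (3,3) (4,0) (4,1) (4,2) (4,3)] -> total=12
Click 2 (0,1) count=2: revealed 1 new [(0,1)] -> total=13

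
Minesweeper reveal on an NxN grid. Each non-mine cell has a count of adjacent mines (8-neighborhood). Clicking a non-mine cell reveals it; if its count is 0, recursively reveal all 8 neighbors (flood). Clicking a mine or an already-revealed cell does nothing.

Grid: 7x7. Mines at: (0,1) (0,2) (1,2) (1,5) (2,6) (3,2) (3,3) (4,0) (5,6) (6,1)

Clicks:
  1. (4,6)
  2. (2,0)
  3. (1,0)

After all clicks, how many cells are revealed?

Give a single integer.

Click 1 (4,6) count=1: revealed 1 new [(4,6)] -> total=1
Click 2 (2,0) count=0: revealed 6 new [(1,0) (1,1) (2,0) (2,1) (3,0) (3,1)] -> total=7
Click 3 (1,0) count=1: revealed 0 new [(none)] -> total=7

Answer: 7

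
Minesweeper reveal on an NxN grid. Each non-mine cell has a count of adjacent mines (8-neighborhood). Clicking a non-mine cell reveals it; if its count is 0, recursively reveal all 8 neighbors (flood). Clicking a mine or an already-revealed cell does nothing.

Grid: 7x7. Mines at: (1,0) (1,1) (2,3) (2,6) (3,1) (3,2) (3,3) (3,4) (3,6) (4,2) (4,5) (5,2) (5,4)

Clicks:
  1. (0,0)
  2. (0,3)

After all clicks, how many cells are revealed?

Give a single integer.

Click 1 (0,0) count=2: revealed 1 new [(0,0)] -> total=1
Click 2 (0,3) count=0: revealed 10 new [(0,2) (0,3) (0,4) (0,5) (0,6) (1,2) (1,3) (1,4) (1,5) (1,6)] -> total=11

Answer: 11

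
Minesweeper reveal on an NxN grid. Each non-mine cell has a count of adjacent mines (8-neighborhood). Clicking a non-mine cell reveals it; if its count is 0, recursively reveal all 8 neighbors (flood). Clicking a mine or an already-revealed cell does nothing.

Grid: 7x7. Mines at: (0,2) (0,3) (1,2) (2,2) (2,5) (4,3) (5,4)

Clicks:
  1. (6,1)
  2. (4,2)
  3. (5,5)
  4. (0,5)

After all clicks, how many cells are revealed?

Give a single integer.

Answer: 27

Derivation:
Click 1 (6,1) count=0: revealed 20 new [(0,0) (0,1) (1,0) (1,1) (2,0) (2,1) (3,0) (3,1) (3,2) (4,0) (4,1) (4,2) (5,0) (5,1) (5,2) (5,3) (6,0) (6,1) (6,2) (6,3)] -> total=20
Click 2 (4,2) count=1: revealed 0 new [(none)] -> total=20
Click 3 (5,5) count=1: revealed 1 new [(5,5)] -> total=21
Click 4 (0,5) count=0: revealed 6 new [(0,4) (0,5) (0,6) (1,4) (1,5) (1,6)] -> total=27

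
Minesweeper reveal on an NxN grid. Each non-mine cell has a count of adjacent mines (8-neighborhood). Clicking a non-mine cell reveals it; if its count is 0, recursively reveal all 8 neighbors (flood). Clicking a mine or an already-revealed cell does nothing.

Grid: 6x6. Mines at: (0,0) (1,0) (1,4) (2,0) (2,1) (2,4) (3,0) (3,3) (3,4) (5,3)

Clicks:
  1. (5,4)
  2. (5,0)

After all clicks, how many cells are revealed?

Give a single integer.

Click 1 (5,4) count=1: revealed 1 new [(5,4)] -> total=1
Click 2 (5,0) count=0: revealed 6 new [(4,0) (4,1) (4,2) (5,0) (5,1) (5,2)] -> total=7

Answer: 7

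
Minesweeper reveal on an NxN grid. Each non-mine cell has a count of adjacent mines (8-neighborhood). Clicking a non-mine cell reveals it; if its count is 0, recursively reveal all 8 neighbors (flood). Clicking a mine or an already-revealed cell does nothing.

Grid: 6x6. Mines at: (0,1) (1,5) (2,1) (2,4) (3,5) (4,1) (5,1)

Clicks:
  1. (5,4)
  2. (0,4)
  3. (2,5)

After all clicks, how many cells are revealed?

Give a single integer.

Click 1 (5,4) count=0: revealed 11 new [(3,2) (3,3) (3,4) (4,2) (4,3) (4,4) (4,5) (5,2) (5,3) (5,4) (5,5)] -> total=11
Click 2 (0,4) count=1: revealed 1 new [(0,4)] -> total=12
Click 3 (2,5) count=3: revealed 1 new [(2,5)] -> total=13

Answer: 13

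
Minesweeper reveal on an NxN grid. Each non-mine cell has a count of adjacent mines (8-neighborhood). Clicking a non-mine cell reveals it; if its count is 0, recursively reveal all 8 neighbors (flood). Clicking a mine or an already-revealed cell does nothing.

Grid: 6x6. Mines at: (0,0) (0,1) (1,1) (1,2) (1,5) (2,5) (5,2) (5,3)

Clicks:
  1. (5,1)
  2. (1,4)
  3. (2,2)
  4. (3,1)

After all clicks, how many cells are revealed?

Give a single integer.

Answer: 18

Derivation:
Click 1 (5,1) count=1: revealed 1 new [(5,1)] -> total=1
Click 2 (1,4) count=2: revealed 1 new [(1,4)] -> total=2
Click 3 (2,2) count=2: revealed 1 new [(2,2)] -> total=3
Click 4 (3,1) count=0: revealed 15 new [(2,0) (2,1) (2,3) (2,4) (3,0) (3,1) (3,2) (3,3) (3,4) (4,0) (4,1) (4,2) (4,3) (4,4) (5,0)] -> total=18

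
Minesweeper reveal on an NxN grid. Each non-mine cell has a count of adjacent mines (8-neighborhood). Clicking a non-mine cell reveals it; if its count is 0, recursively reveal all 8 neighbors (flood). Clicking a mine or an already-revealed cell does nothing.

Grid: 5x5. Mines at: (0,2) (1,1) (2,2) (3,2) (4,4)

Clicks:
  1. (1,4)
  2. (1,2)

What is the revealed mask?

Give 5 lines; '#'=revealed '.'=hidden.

Answer: ...##
..###
...##
...##
.....

Derivation:
Click 1 (1,4) count=0: revealed 8 new [(0,3) (0,4) (1,3) (1,4) (2,3) (2,4) (3,3) (3,4)] -> total=8
Click 2 (1,2) count=3: revealed 1 new [(1,2)] -> total=9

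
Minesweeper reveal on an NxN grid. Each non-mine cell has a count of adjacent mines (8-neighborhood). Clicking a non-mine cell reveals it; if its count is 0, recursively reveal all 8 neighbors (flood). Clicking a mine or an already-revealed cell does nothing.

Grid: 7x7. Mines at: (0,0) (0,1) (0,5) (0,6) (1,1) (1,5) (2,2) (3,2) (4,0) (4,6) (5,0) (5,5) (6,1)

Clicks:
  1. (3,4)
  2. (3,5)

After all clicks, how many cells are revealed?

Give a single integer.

Click 1 (3,4) count=0: revealed 9 new [(2,3) (2,4) (2,5) (3,3) (3,4) (3,5) (4,3) (4,4) (4,5)] -> total=9
Click 2 (3,5) count=1: revealed 0 new [(none)] -> total=9

Answer: 9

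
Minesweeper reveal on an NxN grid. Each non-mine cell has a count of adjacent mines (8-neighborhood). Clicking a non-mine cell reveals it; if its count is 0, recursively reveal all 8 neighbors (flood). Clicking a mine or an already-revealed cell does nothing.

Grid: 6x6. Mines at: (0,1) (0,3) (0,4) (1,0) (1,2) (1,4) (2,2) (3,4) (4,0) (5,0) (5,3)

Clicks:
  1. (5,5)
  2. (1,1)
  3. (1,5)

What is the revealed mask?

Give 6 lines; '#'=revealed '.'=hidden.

Answer: ......
.#...#
......
......
....##
....##

Derivation:
Click 1 (5,5) count=0: revealed 4 new [(4,4) (4,5) (5,4) (5,5)] -> total=4
Click 2 (1,1) count=4: revealed 1 new [(1,1)] -> total=5
Click 3 (1,5) count=2: revealed 1 new [(1,5)] -> total=6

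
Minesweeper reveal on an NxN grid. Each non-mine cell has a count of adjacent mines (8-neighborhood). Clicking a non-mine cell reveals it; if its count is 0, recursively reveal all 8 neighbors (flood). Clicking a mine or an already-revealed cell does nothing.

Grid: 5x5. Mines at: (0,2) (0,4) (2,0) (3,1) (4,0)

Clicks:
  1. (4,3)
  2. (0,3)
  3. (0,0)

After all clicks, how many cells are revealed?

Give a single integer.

Click 1 (4,3) count=0: revealed 12 new [(1,2) (1,3) (1,4) (2,2) (2,3) (2,4) (3,2) (3,3) (3,4) (4,2) (4,3) (4,4)] -> total=12
Click 2 (0,3) count=2: revealed 1 new [(0,3)] -> total=13
Click 3 (0,0) count=0: revealed 4 new [(0,0) (0,1) (1,0) (1,1)] -> total=17

Answer: 17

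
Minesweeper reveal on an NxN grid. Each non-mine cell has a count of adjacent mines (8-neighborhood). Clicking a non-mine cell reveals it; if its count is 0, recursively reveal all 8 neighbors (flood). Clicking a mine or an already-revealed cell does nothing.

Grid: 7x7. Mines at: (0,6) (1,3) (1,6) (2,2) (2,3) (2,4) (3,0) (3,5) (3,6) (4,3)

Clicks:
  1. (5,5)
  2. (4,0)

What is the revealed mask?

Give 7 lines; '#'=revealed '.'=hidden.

Click 1 (5,5) count=0: revealed 20 new [(4,0) (4,1) (4,2) (4,4) (4,5) (4,6) (5,0) (5,1) (5,2) (5,3) (5,4) (5,5) (5,6) (6,0) (6,1) (6,2) (6,3) (6,4) (6,5) (6,6)] -> total=20
Click 2 (4,0) count=1: revealed 0 new [(none)] -> total=20

Answer: .......
.......
.......
.......
###.###
#######
#######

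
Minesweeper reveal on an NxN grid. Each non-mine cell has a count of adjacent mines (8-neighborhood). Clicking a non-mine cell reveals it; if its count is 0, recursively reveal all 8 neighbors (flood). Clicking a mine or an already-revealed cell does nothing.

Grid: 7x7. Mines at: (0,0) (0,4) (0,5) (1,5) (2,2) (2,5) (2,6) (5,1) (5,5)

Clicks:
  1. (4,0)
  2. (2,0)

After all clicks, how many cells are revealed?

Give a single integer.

Click 1 (4,0) count=1: revealed 1 new [(4,0)] -> total=1
Click 2 (2,0) count=0: revealed 7 new [(1,0) (1,1) (2,0) (2,1) (3,0) (3,1) (4,1)] -> total=8

Answer: 8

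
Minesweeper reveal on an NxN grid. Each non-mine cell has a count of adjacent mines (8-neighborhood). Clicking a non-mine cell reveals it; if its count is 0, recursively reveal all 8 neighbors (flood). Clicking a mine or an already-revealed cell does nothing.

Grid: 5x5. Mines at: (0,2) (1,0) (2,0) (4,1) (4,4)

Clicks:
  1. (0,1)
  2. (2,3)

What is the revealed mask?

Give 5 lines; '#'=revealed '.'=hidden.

Click 1 (0,1) count=2: revealed 1 new [(0,1)] -> total=1
Click 2 (2,3) count=0: revealed 14 new [(0,3) (0,4) (1,1) (1,2) (1,3) (1,4) (2,1) (2,2) (2,3) (2,4) (3,1) (3,2) (3,3) (3,4)] -> total=15

Answer: .#.##
.####
.####
.####
.....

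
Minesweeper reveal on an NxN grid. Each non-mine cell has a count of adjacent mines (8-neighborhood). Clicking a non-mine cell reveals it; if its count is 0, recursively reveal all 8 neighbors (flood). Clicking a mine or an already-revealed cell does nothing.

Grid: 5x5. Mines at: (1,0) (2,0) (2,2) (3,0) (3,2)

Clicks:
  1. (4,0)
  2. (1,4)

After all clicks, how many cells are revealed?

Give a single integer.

Answer: 15

Derivation:
Click 1 (4,0) count=1: revealed 1 new [(4,0)] -> total=1
Click 2 (1,4) count=0: revealed 14 new [(0,1) (0,2) (0,3) (0,4) (1,1) (1,2) (1,3) (1,4) (2,3) (2,4) (3,3) (3,4) (4,3) (4,4)] -> total=15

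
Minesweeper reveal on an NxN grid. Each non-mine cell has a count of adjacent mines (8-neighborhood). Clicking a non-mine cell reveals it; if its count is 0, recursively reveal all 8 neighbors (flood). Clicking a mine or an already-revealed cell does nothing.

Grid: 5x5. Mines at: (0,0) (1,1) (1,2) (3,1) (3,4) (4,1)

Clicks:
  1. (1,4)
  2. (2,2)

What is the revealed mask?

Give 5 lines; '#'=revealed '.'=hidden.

Click 1 (1,4) count=0: revealed 6 new [(0,3) (0,4) (1,3) (1,4) (2,3) (2,4)] -> total=6
Click 2 (2,2) count=3: revealed 1 new [(2,2)] -> total=7

Answer: ...##
...##
..###
.....
.....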